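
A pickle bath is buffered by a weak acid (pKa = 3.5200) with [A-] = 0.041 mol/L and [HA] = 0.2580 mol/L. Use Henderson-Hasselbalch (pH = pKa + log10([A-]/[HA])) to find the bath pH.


ratio = [A-] / [HA] = 0.041 / 0.2580 = 0.1589
log10(ratio) = -0.7988
pH = pKa + log10(ratio) = 3.5200 - 0.7988 = 2.7212


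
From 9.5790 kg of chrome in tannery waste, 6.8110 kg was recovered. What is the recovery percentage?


Formula: Recovery = recovered / input * 100
Substituting: Recovery = 6.8110 / 9.5790 * 100
Result: 71.1035 %


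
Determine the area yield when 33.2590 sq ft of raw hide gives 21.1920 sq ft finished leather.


Formula: Yield = finished / raw * 100
Substituting: Yield = 21.1920 / 33.2590 * 100
Result: 63.7181 %


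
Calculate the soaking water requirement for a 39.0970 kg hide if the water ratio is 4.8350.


Formula: Water = hide_weight * ratio
Substituting: Water = 39.0970 * 4.8350
Result: 189.0340 kg


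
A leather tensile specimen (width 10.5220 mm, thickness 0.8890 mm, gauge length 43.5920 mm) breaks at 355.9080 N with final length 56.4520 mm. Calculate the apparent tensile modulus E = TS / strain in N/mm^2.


TS = F / (w * t) = 355.9080 / (10.5220 * 0.8890) = 38.0485 N/mm^2
strain = (Lf - L0) / L0 = (56.4520 - 43.5920) / 43.5920 = 0.2950
E = TS / strain = 38.0485 / 0.2950 = 128.9744 N/mm^2


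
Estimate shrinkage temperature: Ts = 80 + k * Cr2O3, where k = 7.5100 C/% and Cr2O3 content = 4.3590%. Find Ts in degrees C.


Formula: Ts = 80 + k * Cr2O3
Substituting: Ts = 80 + 7.5100 * 4.3590
Result: 112.7361 C


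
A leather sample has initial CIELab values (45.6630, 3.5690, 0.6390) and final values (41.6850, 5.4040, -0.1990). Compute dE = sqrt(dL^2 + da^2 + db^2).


dL = -3.9780, da = 1.8350, db = -0.8380
dE = sqrt((-3.9780)^2 + 1.8350^2 + (-0.8380)^2) = 4.4603


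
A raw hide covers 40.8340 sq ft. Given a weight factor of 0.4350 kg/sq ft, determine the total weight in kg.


Formula: Weight = area * weight_per_sqft
Substituting: Weight = 40.8340 * 0.4350
Result: 17.7628 kg


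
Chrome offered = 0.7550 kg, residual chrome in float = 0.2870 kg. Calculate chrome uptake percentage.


Formula: Uptake = (offered - residual) / offered * 100
Substituting: Uptake = (0.7550 - 0.2870) / 0.7550 * 100
Result: 61.9868 %


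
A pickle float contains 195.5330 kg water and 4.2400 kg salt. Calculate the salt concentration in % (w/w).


Formula: Conc = salt / (water + salt) * 100
Substituting: Conc = 4.2400 / (195.5330 + 4.2400) * 100
Result: 2.1224 %


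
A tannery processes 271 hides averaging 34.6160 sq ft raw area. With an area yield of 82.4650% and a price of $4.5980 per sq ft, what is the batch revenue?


Raw_total = N * avg_area = 271 * 34.6160 = 9380.9360 sq ft
Finished = Raw_total * yield / 100 = 9380.9360 * 82.4650 / 100 = 7735.9889 sq ft
Value = Finished * price = 7735.9889 * 4.5980 = 35570.0768 $


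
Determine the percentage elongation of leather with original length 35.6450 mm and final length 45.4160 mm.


Formula: Elongation = (Lf - L0) / L0 * 100
Substituting: Elongation = (45.4160 - 35.6450) / 35.6450 * 100
Result: 27.4120 %


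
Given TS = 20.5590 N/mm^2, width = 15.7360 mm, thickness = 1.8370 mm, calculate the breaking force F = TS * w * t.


Formula: F = TS * w * t
Substituting: F = 20.5590 * 15.7360 * 1.8370
Result: 594.2997 N


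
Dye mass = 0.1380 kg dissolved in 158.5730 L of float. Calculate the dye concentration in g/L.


Formula: Conc = dye_mass(kg) / volume(L) * 1000
Substituting: Conc = 0.1380 / 158.5730 * 1000
Result: 0.8703 g/L


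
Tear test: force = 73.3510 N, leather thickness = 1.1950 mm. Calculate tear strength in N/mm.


Formula: Tear strength = force / thickness
Substituting: Tear strength = 73.3510 / 1.1950
Result: 61.3816 N/mm


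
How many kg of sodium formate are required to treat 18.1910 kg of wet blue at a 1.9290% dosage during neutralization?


Formula: Neutralizer = substrate * pct / 100
Substituting: Neutralizer = 18.1910 * 1.9290 / 100
Result: 0.3509 kg


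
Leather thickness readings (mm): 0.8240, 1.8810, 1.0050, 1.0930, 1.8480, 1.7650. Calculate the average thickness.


Formula: Average = sum / n
Substituting: Average = 8.4160 / 6
Result: 1.4027 mm


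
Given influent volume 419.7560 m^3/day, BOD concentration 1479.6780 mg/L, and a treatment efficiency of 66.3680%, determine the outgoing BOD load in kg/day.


Load_in = volume * conc / 1000 = 419.7560 * 1479.6780 / 1000 = 621.1037 kg/day
Removed = Load_in * eff / 100 = 621.1037 * 66.3680 / 100 = 412.2141 kg/day
Load_out = Load_in - Removed = 621.1037 - 412.2141 = 208.8896 kg/day


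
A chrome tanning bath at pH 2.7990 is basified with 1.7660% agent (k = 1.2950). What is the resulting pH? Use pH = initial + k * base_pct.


Formula: pH_final = pH_initial + k * base_pct
Substituting: pH_final = 2.7990 + 1.2950 * 1.7660
Result: 5.0860


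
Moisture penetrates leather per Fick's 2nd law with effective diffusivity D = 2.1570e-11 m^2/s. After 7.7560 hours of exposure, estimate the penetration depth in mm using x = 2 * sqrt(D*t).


t = 7.7560 hr * 3600 = 27921.6000 s
D * t = 2.1570e-11 * 27921.6000 = 6.0227e-07
x = 2 * sqrt(D*t) = 2 * sqrt(6.0227e-07) = 0.00155212 m = 1.5521 mm


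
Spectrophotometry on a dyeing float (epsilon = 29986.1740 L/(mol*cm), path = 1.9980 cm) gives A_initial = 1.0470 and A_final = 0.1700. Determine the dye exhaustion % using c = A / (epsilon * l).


c_initial = A_i / (epsilon * l) = 1.0470 / (29986.1740 * 1.9980) = 1.7476e-05 mol/L
c_final = A_f / (epsilon * l) = 0.1700 / (29986.1740 * 1.9980) = 2.8375e-06 mol/L
Exhaustion = (c_initial - c_final) / c_initial * 100 = (1.7476e-05 - 2.8375e-06) / 1.7476e-05 * 100 = 83.7631 %


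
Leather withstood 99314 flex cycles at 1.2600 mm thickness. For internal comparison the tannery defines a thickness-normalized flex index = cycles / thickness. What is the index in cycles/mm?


Formula: Index = cycles / thickness
Substituting: Index = 99314 / 1.2600
Result: 78820.6349 cycles/mm


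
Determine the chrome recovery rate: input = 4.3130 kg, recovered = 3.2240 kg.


Formula: Recovery = recovered / input * 100
Substituting: Recovery = 3.2240 / 4.3130 * 100
Result: 74.7508 %


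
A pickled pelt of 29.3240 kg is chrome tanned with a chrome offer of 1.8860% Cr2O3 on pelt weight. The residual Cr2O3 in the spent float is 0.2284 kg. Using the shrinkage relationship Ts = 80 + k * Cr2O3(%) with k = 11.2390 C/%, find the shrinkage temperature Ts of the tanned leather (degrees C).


Offered = pelt * offer_pct / 100 = 29.3240 * 1.8860 / 100 = 0.5531 kg
Uptake = offered - residual = 0.5531 - 0.2284 = 0.3247 kg
Cr2O3% on pelt = uptake / pelt * 100 = 0.3247 / 29.3240 * 100 = 1.1071 %
Ts = 80 + k * Cr2O3% = 80 + 11.2390 * 1.1071 = 92.4429 C


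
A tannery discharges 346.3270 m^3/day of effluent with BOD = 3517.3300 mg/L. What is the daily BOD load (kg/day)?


Formula: BOD_load = volume * conc / 1000
Substituting: BOD_load = 346.3270 * 3517.3300 / 1000
Result: 1218.1463 kg/day


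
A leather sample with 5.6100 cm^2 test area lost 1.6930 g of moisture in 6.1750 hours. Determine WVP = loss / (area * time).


Formula: WVP = loss / (area * time)
Substituting: WVP = 1.6930 / (5.6100 * 6.1750)
Result: 0.0488717 g/(cm^2*hr)


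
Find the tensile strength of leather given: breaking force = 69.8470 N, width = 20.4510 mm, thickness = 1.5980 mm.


Formula: TS = force / (width * thickness)
Substituting: TS = 69.8470 / (20.4510 * 1.5980)
Result: 2.1373 N/mm^2


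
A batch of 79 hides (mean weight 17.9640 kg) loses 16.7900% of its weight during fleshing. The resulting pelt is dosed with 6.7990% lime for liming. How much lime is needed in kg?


Total_raw = N * avg_wt = 79 * 17.9640 = 1419.1560 kg
Substrate = Total_raw * (1 - loss/100) = 1419.1560 * (1 - 16.7900/100) = 1180.8797 kg
Lime = Substrate * pct / 100 = 1180.8797 * 6.7990 / 100 = 80.2880 kg


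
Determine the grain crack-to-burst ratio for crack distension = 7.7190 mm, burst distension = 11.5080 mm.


Formula: Ratio = crack / burst
Substituting: Ratio = 7.7190 / 11.5080
Result: 0.6708


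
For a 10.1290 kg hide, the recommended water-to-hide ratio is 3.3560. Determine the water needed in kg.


Formula: Water = hide_weight * ratio
Substituting: Water = 10.1290 * 3.3560
Result: 33.9929 kg


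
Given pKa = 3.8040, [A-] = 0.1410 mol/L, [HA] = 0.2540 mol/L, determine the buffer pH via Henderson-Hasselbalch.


ratio = [A-] / [HA] = 0.1410 / 0.2540 = 0.5551
log10(ratio) = -0.2556
pH = pKa + log10(ratio) = 3.8040 - 0.2556 = 3.5484


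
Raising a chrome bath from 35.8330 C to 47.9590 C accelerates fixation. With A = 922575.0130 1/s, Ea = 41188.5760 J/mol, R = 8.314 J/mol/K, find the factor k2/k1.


T1 = 35.8330 + 273.15 = 308.9830 K; T2 = 47.9590 + 273.15 = 321.1090 K
k1 = A * exp(-Ea/(R*T1)) = 922575.0130 * exp(-41188.5760/(8.314*308.9830)) = 0.1004 1/s
k2 = A * exp(-Ea/(R*T2)) = 922575.0130 * exp(-41188.5760/(8.314*321.1090)) = 0.1839 1/s
k2/k1 = 0.1839 / 0.1004 = 1.8321


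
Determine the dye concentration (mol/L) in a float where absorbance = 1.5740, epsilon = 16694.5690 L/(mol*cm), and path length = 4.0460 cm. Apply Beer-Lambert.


Formula: c = A / (epsilon * l)
Substituting: c = 1.5740 / (16694.5690 * 4.0460)
Result: 2.3303e-05 mol/L


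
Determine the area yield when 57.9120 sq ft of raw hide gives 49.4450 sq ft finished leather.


Formula: Yield = finished / raw * 100
Substituting: Yield = 49.4450 / 57.9120 * 100
Result: 85.3795 %


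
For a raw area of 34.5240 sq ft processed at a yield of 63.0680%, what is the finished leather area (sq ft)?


Formula: finished = raw * yield / 100
Substituting: finished = 34.5240 * 63.0680 / 100
Result: 21.7736 sq ft


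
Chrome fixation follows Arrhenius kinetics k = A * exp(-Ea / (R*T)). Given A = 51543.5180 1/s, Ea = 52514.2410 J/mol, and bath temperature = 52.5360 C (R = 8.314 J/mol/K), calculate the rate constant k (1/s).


T_K = T_C + 273.15 = 52.5360 + 273.15 = 325.6860 K
exponent = -Ea / (R * T_K) = -52514.2410 / (8.314 * 325.6860) = -19.3940
k = A * exp(exponent) = 51543.5180 * exp(-19.3940) = 1.9474e-04 1/s


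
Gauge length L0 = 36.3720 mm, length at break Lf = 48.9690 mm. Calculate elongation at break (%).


Formula: Elongation = (Lf - L0) / L0 * 100
Substituting: Elongation = (48.9690 - 36.3720) / 36.3720 * 100
Result: 34.6338 %


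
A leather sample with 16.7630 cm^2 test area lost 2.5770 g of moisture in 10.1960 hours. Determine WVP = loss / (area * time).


Formula: WVP = loss / (area * time)
Substituting: WVP = 2.5770 / (16.7630 * 10.1960)
Result: 0.0150776 g/(cm^2*hr)


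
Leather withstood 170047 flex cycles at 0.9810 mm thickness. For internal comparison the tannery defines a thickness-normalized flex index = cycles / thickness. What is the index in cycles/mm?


Formula: Index = cycles / thickness
Substituting: Index = 170047 / 0.9810
Result: 173340.4689 cycles/mm


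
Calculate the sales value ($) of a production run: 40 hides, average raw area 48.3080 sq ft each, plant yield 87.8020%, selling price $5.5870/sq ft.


Raw_total = N * avg_area = 40 * 48.3080 = 1932.3200 sq ft
Finished = Raw_total * yield / 100 = 1932.3200 * 87.8020 / 100 = 1696.6156 sq ft
Value = Finished * price = 1696.6156 * 5.5870 = 9478.9914 $


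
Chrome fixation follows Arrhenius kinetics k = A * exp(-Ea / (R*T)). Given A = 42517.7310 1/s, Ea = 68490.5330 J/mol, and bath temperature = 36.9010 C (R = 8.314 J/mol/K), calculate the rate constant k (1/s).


T_K = T_C + 273.15 = 36.9010 + 273.15 = 310.0510 K
exponent = -Ea / (R * T_K) = -68490.5330 / (8.314 * 310.0510) = -26.5697
k = A * exp(exponent) = 42517.7310 * exp(-26.5697) = 1.2288e-07 1/s


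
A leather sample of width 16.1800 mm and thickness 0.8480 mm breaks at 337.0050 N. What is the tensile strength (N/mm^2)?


Formula: TS = force / (width * thickness)
Substituting: TS = 337.0050 / (16.1800 * 0.8480)
Result: 24.5619 N/mm^2


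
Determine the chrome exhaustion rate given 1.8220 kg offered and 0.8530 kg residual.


Formula: Uptake = (offered - residual) / offered * 100
Substituting: Uptake = (1.8220 - 0.8530) / 1.8220 * 100
Result: 53.1833 %


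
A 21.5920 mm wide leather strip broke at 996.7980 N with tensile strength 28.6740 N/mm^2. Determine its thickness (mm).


Formula: t = F / (TS * w)
Substituting: t = 996.7980 / (28.6740 * 21.5920)
Result: 1.6100 mm


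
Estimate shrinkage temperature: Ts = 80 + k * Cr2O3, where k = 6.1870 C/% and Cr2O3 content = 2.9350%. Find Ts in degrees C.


Formula: Ts = 80 + k * Cr2O3
Substituting: Ts = 80 + 6.1870 * 2.9350
Result: 98.1588 C


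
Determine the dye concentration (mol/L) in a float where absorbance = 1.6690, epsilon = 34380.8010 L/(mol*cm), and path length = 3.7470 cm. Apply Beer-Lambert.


Formula: c = A / (epsilon * l)
Substituting: c = 1.6690 / (34380.8010 * 3.7470)
Result: 1.2956e-05 mol/L


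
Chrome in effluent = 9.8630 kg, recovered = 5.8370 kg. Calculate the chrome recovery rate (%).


Formula: Recovery = recovered / input * 100
Substituting: Recovery = 5.8370 / 9.8630 * 100
Result: 59.1808 %


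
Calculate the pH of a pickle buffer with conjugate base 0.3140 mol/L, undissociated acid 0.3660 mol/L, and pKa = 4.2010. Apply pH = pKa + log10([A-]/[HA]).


ratio = [A-] / [HA] = 0.3140 / 0.3660 = 0.8579
log10(ratio) = -0.0665514
pH = pKa + log10(ratio) = 4.2010 - 0.0665514 = 4.1344


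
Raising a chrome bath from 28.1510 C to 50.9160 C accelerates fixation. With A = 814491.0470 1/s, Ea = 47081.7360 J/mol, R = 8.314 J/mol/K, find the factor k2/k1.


T1 = 28.1510 + 273.15 = 301.3010 K; T2 = 50.9160 + 273.15 = 324.0660 K
k1 = A * exp(-Ea/(R*T1)) = 814491.0470 * exp(-47081.7360/(8.314*301.3010)) = 0.00560183 1/s
k2 = A * exp(-Ea/(R*T2)) = 814491.0470 * exp(-47081.7360/(8.314*324.0660)) = 0.0209765 1/s
k2/k1 = 0.0209765 / 0.00560183 = 3.7446


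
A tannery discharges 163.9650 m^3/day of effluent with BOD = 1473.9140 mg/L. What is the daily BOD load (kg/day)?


Formula: BOD_load = volume * conc / 1000
Substituting: BOD_load = 163.9650 * 1473.9140 / 1000
Result: 241.6703 kg/day


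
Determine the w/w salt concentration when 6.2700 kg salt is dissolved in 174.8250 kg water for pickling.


Formula: Conc = salt / (water + salt) * 100
Substituting: Conc = 6.2700 / (174.8250 + 6.2700) * 100
Result: 3.4623 %


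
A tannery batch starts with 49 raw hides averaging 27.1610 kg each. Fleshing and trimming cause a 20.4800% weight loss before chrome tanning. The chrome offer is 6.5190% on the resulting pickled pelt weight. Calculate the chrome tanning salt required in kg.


Total_raw = N * avg_wt = 49 * 27.1610 = 1330.8890 kg
Substrate = Total_raw * (1 - loss/100) = 1330.8890 * (1 - 20.4800/100) = 1058.3229 kg
Chrome = Substrate * pct / 100 = 1058.3229 * 6.5190 / 100 = 68.9921 kg


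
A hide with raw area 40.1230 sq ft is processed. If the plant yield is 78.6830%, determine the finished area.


Formula: finished = raw * yield / 100
Substituting: finished = 40.1230 * 78.6830 / 100
Result: 31.5700 sq ft


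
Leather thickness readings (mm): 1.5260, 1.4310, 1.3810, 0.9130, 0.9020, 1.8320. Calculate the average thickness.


Formula: Average = sum / n
Substituting: Average = 7.9850 / 6
Result: 1.3308 mm


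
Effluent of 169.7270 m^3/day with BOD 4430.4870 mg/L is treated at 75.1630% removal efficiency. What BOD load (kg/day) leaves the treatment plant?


Load_in = volume * conc / 1000 = 169.7270 * 4430.4870 / 1000 = 751.9733 kg/day
Removed = Load_in * eff / 100 = 751.9733 * 75.1630 / 100 = 565.2057 kg/day
Load_out = Load_in - Removed = 751.9733 - 565.2057 = 186.7676 kg/day


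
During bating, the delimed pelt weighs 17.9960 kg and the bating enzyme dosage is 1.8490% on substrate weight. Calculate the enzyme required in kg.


Formula: Enzyme = substrate * pct / 100
Substituting: Enzyme = 17.9960 * 1.8490 / 100
Result: 0.3327 kg


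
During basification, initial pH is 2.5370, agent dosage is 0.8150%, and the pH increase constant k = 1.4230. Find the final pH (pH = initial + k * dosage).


Formula: pH_final = pH_initial + k * base_pct
Substituting: pH_final = 2.5370 + 1.4230 * 0.8150
Result: 3.6967


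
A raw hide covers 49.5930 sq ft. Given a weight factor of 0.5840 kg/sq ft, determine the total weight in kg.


Formula: Weight = area * weight_per_sqft
Substituting: Weight = 49.5930 * 0.5840
Result: 28.9623 kg


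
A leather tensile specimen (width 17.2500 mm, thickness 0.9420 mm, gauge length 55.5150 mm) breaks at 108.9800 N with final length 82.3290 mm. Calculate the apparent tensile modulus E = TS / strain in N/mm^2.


TS = F / (w * t) = 108.9800 / (17.2500 * 0.9420) = 6.7067 N/mm^2
strain = (Lf - L0) / L0 = (82.3290 - 55.5150) / 55.5150 = 0.4830
E = TS / strain = 6.7067 / 0.4830 = 13.8853 N/mm^2


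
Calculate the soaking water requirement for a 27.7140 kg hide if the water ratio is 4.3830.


Formula: Water = hide_weight * ratio
Substituting: Water = 27.7140 * 4.3830
Result: 121.4705 kg


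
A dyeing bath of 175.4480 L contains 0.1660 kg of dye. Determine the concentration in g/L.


Formula: Conc = dye_mass(kg) / volume(L) * 1000
Substituting: Conc = 0.1660 / 175.4480 * 1000
Result: 0.9461 g/L


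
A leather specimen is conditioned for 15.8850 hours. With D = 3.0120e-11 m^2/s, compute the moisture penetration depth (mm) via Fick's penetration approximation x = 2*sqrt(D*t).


t = 15.8850 hr * 3600 = 57186.0000 s
D * t = 3.0120e-11 * 57186.0000 = 1.7224e-06
x = 2 * sqrt(D*t) = 2 * sqrt(1.7224e-06) = 0.00262484 m = 2.6248 mm


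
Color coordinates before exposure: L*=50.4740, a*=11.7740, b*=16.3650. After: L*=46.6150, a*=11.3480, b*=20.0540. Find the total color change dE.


dL = -3.8590, da = -0.4260, db = 3.6890
dE = sqrt((-3.8590)^2 + (-0.4260)^2 + 3.6890^2) = 5.3556


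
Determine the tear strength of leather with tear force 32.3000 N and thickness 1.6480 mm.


Formula: Tear strength = force / thickness
Substituting: Tear strength = 32.3000 / 1.6480
Result: 19.5995 N/mm


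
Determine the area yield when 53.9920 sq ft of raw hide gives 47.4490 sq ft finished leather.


Formula: Yield = finished / raw * 100
Substituting: Yield = 47.4490 / 53.9920 * 100
Result: 87.8815 %


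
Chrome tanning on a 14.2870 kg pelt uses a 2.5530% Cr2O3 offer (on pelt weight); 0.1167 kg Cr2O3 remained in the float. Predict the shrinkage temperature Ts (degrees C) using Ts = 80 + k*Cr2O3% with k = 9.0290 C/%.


Offered = pelt * offer_pct / 100 = 14.2870 * 2.5530 / 100 = 0.3647 kg
Uptake = offered - residual = 0.3647 - 0.1167 = 0.2480 kg
Cr2O3% on pelt = uptake / pelt * 100 = 0.2480 / 14.2870 * 100 = 1.7362 %
Ts = 80 + k * Cr2O3% = 80 + 9.0290 * 1.7362 = 95.6759 C


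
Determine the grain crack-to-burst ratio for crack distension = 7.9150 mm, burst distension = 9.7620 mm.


Formula: Ratio = crack / burst
Substituting: Ratio = 7.9150 / 9.7620
Result: 0.8108


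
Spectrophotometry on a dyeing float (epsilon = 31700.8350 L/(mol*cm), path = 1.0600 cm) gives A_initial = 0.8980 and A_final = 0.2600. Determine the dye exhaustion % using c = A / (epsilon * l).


c_initial = A_i / (epsilon * l) = 0.8980 / (31700.8350 * 1.0600) = 2.6724e-05 mol/L
c_final = A_f / (epsilon * l) = 0.2600 / (31700.8350 * 1.0600) = 7.7374e-06 mol/L
Exhaustion = (c_initial - c_final) / c_initial * 100 = (2.6724e-05 - 7.7374e-06) / 2.6724e-05 * 100 = 71.0468 %


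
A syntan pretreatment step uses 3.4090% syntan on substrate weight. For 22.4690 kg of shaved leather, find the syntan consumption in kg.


Formula: Syntan = substrate * pct / 100
Substituting: Syntan = 22.4690 * 3.4090 / 100
Result: 0.7660 kg


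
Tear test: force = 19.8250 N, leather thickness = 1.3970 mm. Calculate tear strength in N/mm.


Formula: Tear strength = force / thickness
Substituting: Tear strength = 19.8250 / 1.3970
Result: 14.1911 N/mm


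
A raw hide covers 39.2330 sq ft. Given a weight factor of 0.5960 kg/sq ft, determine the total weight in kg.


Formula: Weight = area * weight_per_sqft
Substituting: Weight = 39.2330 * 0.5960
Result: 23.3829 kg


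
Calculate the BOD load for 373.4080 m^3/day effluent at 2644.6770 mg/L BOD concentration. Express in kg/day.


Formula: BOD_load = volume * conc / 1000
Substituting: BOD_load = 373.4080 * 2644.6770 / 1000
Result: 987.5435 kg/day


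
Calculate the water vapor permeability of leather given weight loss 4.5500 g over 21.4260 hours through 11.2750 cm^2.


Formula: WVP = loss / (area * time)
Substituting: WVP = 4.5500 / (11.2750 * 21.4260)
Result: 0.0188345 g/(cm^2*hr)


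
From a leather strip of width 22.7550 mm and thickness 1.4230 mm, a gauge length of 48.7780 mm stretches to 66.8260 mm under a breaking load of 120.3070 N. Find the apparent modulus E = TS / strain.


TS = F / (w * t) = 120.3070 / (22.7550 * 1.4230) = 3.7154 N/mm^2
strain = (Lf - L0) / L0 = (66.8260 - 48.7780) / 48.7780 = 0.3700
E = TS / strain = 3.7154 / 0.3700 = 10.0416 N/mm^2


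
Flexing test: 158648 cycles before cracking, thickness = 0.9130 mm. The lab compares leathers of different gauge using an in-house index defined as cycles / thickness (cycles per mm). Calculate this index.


Formula: Index = cycles / thickness
Substituting: Index = 158648 / 0.9130
Result: 173765.6079 cycles/mm


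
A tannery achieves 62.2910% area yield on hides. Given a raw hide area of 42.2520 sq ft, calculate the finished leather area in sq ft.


Formula: finished = raw * yield / 100
Substituting: finished = 42.2520 * 62.2910 / 100
Result: 26.3192 sq ft


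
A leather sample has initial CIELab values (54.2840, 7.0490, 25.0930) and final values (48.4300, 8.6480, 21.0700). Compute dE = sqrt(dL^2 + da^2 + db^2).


dL = -5.8540, da = 1.5990, db = -4.0230
dE = sqrt((-5.8540)^2 + 1.5990^2 + (-4.0230)^2) = 7.2808


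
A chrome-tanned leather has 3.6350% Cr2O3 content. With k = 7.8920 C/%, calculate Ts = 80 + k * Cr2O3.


Formula: Ts = 80 + k * Cr2O3
Substituting: Ts = 80 + 7.8920 * 3.6350
Result: 108.6874 C


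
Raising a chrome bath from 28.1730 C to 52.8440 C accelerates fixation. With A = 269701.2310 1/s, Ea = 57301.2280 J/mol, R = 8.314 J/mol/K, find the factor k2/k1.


T1 = 28.1730 + 273.15 = 301.3230 K; T2 = 52.8440 + 273.15 = 325.9940 K
k1 = A * exp(-Ea/(R*T1)) = 269701.2310 * exp(-57301.2280/(8.314*301.3230)) = 3.1427e-05 1/s
k2 = A * exp(-Ea/(R*T2)) = 269701.2310 * exp(-57301.2280/(8.314*325.9940)) = 1.7745e-04 1/s
k2/k1 = 1.7745e-04 / 3.1427e-05 = 5.6463


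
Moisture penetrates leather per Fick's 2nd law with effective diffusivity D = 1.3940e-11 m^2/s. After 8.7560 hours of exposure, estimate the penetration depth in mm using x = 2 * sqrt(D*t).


t = 8.7560 hr * 3600 = 31521.6000 s
D * t = 1.3940e-11 * 31521.6000 = 4.3941e-07
x = 2 * sqrt(D*t) = 2 * sqrt(4.3941e-07) = 0.00132576 m = 1.3258 mm


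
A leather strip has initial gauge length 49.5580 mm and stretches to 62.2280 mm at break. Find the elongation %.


Formula: Elongation = (Lf - L0) / L0 * 100
Substituting: Elongation = (62.2280 - 49.5580) / 49.5580 * 100
Result: 25.5660 %


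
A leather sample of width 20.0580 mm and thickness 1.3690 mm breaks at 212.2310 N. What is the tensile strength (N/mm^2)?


Formula: TS = force / (width * thickness)
Substituting: TS = 212.2310 / (20.0580 * 1.3690)
Result: 7.7289 N/mm^2


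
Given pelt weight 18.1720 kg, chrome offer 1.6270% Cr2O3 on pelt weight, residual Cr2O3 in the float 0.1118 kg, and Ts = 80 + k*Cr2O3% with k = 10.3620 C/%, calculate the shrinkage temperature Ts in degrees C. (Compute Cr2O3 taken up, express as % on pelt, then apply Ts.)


Offered = pelt * offer_pct / 100 = 18.1720 * 1.6270 / 100 = 0.2957 kg
Uptake = offered - residual = 0.2957 - 0.1118 = 0.1839 kg
Cr2O3% on pelt = uptake / pelt * 100 = 0.1839 / 18.1720 * 100 = 1.0118 %
Ts = 80 + k * Cr2O3% = 80 + 10.3620 * 1.0118 = 90.4839 C


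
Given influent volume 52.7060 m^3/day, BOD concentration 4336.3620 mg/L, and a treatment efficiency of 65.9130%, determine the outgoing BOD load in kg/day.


Load_in = volume * conc / 1000 = 52.7060 * 4336.3620 / 1000 = 228.5523 kg/day
Removed = Load_in * eff / 100 = 228.5523 * 65.9130 / 100 = 150.6457 kg/day
Load_out = Load_in - Removed = 228.5523 - 150.6457 = 77.9066 kg/day


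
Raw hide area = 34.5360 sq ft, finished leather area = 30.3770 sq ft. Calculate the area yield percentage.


Formula: Yield = finished / raw * 100
Substituting: Yield = 30.3770 / 34.5360 * 100
Result: 87.9575 %


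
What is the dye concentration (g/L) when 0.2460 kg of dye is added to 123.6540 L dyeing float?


Formula: Conc = dye_mass(kg) / volume(L) * 1000
Substituting: Conc = 0.2460 / 123.6540 * 1000
Result: 1.9894 g/L


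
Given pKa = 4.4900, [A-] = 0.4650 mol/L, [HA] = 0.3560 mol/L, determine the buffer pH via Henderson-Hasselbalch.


ratio = [A-] / [HA] = 0.4650 / 0.3560 = 1.3062
log10(ratio) = 0.1160
pH = pKa + log10(ratio) = 4.4900 + 0.1160 = 4.6060


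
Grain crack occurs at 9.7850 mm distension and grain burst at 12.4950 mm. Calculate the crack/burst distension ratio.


Formula: Ratio = crack / burst
Substituting: Ratio = 9.7850 / 12.4950
Result: 0.7831


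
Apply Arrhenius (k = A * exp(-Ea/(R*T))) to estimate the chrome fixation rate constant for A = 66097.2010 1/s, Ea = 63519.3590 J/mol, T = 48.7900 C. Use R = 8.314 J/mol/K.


T_K = T_C + 273.15 = 48.7900 + 273.15 = 321.9400 K
exponent = -Ea / (R * T_K) = -63519.3590 / (8.314 * 321.9400) = -23.7313
k = A * exp(exponent) = 66097.2010 * exp(-23.7313) = 3.2645e-06 1/s


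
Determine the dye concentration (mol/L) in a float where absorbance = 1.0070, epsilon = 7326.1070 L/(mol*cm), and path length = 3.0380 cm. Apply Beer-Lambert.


Formula: c = A / (epsilon * l)
Substituting: c = 1.0070 / (7326.1070 * 3.0380)
Result: 4.5245e-05 mol/L


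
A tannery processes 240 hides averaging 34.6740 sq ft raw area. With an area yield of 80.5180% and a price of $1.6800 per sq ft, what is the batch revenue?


Raw_total = N * avg_area = 240 * 34.6740 = 8321.7600 sq ft
Finished = Raw_total * yield / 100 = 8321.7600 * 80.5180 / 100 = 6700.5147 sq ft
Value = Finished * price = 6700.5147 * 1.6800 = 11256.8647 $


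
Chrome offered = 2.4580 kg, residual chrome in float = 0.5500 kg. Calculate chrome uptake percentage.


Formula: Uptake = (offered - residual) / offered * 100
Substituting: Uptake = (2.4580 - 0.5500) / 2.4580 * 100
Result: 77.6241 %


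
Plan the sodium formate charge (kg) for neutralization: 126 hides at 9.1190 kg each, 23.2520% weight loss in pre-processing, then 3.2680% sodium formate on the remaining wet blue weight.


Total_raw = N * avg_wt = 126 * 9.1190 = 1148.9940 kg
Substrate = Total_raw * (1 - loss/100) = 1148.9940 * (1 - 23.2520/100) = 881.8299 kg
Neutralizer = Substrate * pct / 100 = 881.8299 * 3.2680 / 100 = 28.8182 kg


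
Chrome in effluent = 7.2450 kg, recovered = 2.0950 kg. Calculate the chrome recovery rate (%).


Formula: Recovery = recovered / input * 100
Substituting: Recovery = 2.0950 / 7.2450 * 100
Result: 28.9165 %


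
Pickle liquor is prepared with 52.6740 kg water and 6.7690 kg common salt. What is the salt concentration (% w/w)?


Formula: Conc = salt / (water + salt) * 100
Substituting: Conc = 6.7690 / (52.6740 + 6.7690) * 100
Result: 11.3874 %


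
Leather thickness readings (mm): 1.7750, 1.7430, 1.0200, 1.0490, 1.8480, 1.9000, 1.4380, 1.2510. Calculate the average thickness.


Formula: Average = sum / n
Substituting: Average = 12.0240 / 8
Result: 1.5030 mm


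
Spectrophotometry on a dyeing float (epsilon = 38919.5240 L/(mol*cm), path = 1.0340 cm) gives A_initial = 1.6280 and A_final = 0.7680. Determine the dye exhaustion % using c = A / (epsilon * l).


c_initial = A_i / (epsilon * l) = 1.6280 / (38919.5240 * 1.0340) = 4.0454e-05 mol/L
c_final = A_f / (epsilon * l) = 0.7680 / (38919.5240 * 1.0340) = 1.9084e-05 mol/L
Exhaustion = (c_initial - c_final) / c_initial * 100 = (4.0454e-05 - 1.9084e-05) / 4.0454e-05 * 100 = 52.8256 %


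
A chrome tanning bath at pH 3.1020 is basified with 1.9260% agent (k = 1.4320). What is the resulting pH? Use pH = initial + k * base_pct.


Formula: pH_final = pH_initial + k * base_pct
Substituting: pH_final = 3.1020 + 1.4320 * 1.9260
Result: 5.8600


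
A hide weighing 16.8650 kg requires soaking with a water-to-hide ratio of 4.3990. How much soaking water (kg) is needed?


Formula: Water = hide_weight * ratio
Substituting: Water = 16.8650 * 4.3990
Result: 74.1891 kg


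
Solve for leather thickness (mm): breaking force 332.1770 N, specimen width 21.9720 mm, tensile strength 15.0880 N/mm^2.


Formula: t = F / (TS * w)
Substituting: t = 332.1770 / (15.0880 * 21.9720)
Result: 1.0020 mm


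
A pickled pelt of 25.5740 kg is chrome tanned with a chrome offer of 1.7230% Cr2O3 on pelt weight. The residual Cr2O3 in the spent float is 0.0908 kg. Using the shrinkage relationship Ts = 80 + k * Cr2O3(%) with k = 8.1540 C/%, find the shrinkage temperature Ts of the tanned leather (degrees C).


Offered = pelt * offer_pct / 100 = 25.5740 * 1.7230 / 100 = 0.4406 kg
Uptake = offered - residual = 0.4406 - 0.0908 = 0.3498 kg
Cr2O3% on pelt = uptake / pelt * 100 = 0.3498 / 25.5740 * 100 = 1.3680 %
Ts = 80 + k * Cr2O3% = 80 + 8.1540 * 1.3680 = 91.1543 C


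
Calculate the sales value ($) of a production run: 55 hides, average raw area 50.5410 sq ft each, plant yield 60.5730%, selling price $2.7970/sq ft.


Raw_total = N * avg_area = 55 * 50.5410 = 2779.7550 sq ft
Finished = Raw_total * yield / 100 = 2779.7550 * 60.5730 / 100 = 1683.7810 sq ft
Value = Finished * price = 1683.7810 * 2.7970 = 4709.5354 $


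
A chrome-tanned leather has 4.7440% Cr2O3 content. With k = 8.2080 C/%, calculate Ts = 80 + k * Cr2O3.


Formula: Ts = 80 + k * Cr2O3
Substituting: Ts = 80 + 8.2080 * 4.7440
Result: 118.9388 C


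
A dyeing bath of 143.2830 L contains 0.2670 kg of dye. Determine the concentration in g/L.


Formula: Conc = dye_mass(kg) / volume(L) * 1000
Substituting: Conc = 0.2670 / 143.2830 * 1000
Result: 1.8634 g/L


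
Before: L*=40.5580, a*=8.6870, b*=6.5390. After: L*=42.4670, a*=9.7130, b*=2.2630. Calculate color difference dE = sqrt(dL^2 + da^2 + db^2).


dL = 1.9090, da = 1.0260, db = -4.2760
dE = sqrt(1.9090^2 + 1.0260^2 + (-4.2760)^2) = 4.7939


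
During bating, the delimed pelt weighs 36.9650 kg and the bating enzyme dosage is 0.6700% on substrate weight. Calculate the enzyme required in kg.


Formula: Enzyme = substrate * pct / 100
Substituting: Enzyme = 36.9650 * 0.6700 / 100
Result: 0.2477 kg


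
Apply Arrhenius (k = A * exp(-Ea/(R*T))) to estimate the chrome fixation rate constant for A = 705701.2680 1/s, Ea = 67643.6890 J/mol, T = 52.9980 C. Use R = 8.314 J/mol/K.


T_K = T_C + 273.15 = 52.9980 + 273.15 = 326.1480 K
exponent = -Ea / (R * T_K) = -67643.6890 / (8.314 * 326.1480) = -24.9461
k = A * exp(exponent) = 705701.2680 * exp(-24.9461) = 1.0344e-05 1/s


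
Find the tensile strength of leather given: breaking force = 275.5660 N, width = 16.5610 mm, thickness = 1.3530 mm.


Formula: TS = force / (width * thickness)
Substituting: TS = 275.5660 / (16.5610 * 1.3530)
Result: 12.2982 N/mm^2


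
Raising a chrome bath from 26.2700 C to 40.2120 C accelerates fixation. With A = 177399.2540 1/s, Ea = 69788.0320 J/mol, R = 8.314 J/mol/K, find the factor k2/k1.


T1 = 26.2700 + 273.15 = 299.4200 K; T2 = 40.2120 + 273.15 = 313.3620 K
k1 = A * exp(-Ea/(R*T1)) = 177399.2540 * exp(-69788.0320/(8.314*299.4200)) = 1.1852e-07 1/s
k2 = A * exp(-Ea/(R*T2)) = 177399.2540 * exp(-69788.0320/(8.314*313.3620)) = 4.1256e-07 1/s
k2/k1 = 4.1256e-07 / 1.1852e-07 = 3.4809


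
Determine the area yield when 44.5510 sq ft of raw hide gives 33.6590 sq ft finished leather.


Formula: Yield = finished / raw * 100
Substituting: Yield = 33.6590 / 44.5510 * 100
Result: 75.5516 %


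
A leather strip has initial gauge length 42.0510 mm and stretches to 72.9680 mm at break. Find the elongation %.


Formula: Elongation = (Lf - L0) / L0 * 100
Substituting: Elongation = (72.9680 - 42.0510) / 42.0510 * 100
Result: 73.5226 %


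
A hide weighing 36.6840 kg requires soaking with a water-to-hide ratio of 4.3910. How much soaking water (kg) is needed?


Formula: Water = hide_weight * ratio
Substituting: Water = 36.6840 * 4.3910
Result: 161.0794 kg


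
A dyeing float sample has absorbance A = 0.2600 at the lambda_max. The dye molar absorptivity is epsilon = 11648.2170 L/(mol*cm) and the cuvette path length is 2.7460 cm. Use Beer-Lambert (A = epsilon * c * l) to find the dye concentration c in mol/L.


Formula: c = A / (epsilon * l)
Substituting: c = 0.2600 / (11648.2170 * 2.7460)
Result: 8.1286e-06 mol/L


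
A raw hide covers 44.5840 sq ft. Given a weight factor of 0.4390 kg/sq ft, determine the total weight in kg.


Formula: Weight = area * weight_per_sqft
Substituting: Weight = 44.5840 * 0.4390
Result: 19.5724 kg


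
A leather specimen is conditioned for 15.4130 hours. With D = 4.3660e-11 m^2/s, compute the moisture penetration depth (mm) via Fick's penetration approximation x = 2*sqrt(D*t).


t = 15.4130 hr * 3600 = 55486.8000 s
D * t = 4.3660e-11 * 55486.8000 = 2.4226e-06
x = 2 * sqrt(D*t) = 2 * sqrt(2.4226e-06) = 0.00311291 m = 3.1129 mm


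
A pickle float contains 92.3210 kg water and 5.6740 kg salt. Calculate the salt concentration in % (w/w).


Formula: Conc = salt / (water + salt) * 100
Substituting: Conc = 5.6740 / (92.3210 + 5.6740) * 100
Result: 5.7901 %


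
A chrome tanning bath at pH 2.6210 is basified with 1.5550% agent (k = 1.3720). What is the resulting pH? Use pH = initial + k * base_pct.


Formula: pH_final = pH_initial + k * base_pct
Substituting: pH_final = 2.6210 + 1.3720 * 1.5550
Result: 4.7545


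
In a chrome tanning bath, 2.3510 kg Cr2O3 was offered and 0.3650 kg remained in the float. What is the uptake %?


Formula: Uptake = (offered - residual) / offered * 100
Substituting: Uptake = (2.3510 - 0.3650) / 2.3510 * 100
Result: 84.4747 %


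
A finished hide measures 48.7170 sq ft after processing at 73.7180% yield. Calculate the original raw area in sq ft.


Formula: raw = finished * 100 / yield
Substituting: raw = 48.7170 * 100 / 73.7180
Result: 66.0856 sq ft


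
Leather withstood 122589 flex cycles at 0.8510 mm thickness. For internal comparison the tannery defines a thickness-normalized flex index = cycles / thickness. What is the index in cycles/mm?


Formula: Index = cycles / thickness
Substituting: Index = 122589 / 0.8510
Result: 144052.8790 cycles/mm


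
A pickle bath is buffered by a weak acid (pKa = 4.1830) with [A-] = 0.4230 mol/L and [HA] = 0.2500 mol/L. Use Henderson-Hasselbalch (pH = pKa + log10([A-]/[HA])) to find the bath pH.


ratio = [A-] / [HA] = 0.4230 / 0.2500 = 1.6920
log10(ratio) = 0.2284
pH = pKa + log10(ratio) = 4.1830 + 0.2284 = 4.4114


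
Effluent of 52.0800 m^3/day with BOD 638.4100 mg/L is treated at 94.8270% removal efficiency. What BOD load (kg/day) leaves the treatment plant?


Load_in = volume * conc / 1000 = 52.0800 * 638.4100 / 1000 = 33.2484 kg/day
Removed = Load_in * eff / 100 = 33.2484 * 94.8270 / 100 = 31.5285 kg/day
Load_out = Load_in - Removed = 33.2484 - 31.5285 = 1.7199 kg/day


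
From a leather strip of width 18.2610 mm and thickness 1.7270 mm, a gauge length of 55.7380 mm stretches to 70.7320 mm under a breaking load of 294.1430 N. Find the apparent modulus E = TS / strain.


TS = F / (w * t) = 294.1430 / (18.2610 * 1.7270) = 9.3270 N/mm^2
strain = (Lf - L0) / L0 = (70.7320 - 55.7380) / 55.7380 = 0.2690
E = TS / strain = 9.3270 / 0.2690 = 34.6717 N/mm^2


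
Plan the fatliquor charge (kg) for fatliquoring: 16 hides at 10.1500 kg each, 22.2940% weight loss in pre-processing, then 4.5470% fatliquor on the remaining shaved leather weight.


Total_raw = N * avg_wt = 16 * 10.1500 = 162.4000 kg
Substrate = Total_raw * (1 - loss/100) = 162.4000 * (1 - 22.2940/100) = 126.1945 kg
Fat = Substrate * pct / 100 = 126.1945 * 4.5470 / 100 = 5.7381 kg


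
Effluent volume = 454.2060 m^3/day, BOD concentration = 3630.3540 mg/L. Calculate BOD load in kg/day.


Formula: BOD_load = volume * conc / 1000
Substituting: BOD_load = 454.2060 * 3630.3540 / 1000
Result: 1648.9286 kg/day


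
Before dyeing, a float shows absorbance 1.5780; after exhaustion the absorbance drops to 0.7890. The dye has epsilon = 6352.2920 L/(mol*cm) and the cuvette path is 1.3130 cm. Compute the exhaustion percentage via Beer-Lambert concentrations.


c_initial = A_i / (epsilon * l) = 1.5780 / (6352.2920 * 1.3130) = 1.8920e-04 mol/L
c_final = A_f / (epsilon * l) = 0.7890 / (6352.2920 * 1.3130) = 9.4598e-05 mol/L
Exhaustion = (c_initial - c_final) / c_initial * 100 = (1.8920e-04 - 9.4598e-05) / 1.8920e-04 * 100 = 50.0000 %


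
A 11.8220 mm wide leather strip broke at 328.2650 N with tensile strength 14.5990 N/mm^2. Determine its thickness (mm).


Formula: t = F / (TS * w)
Substituting: t = 328.2650 / (14.5990 * 11.8220)
Result: 1.9020 mm


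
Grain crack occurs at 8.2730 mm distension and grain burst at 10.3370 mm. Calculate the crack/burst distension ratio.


Formula: Ratio = crack / burst
Substituting: Ratio = 8.2730 / 10.3370
Result: 0.8003


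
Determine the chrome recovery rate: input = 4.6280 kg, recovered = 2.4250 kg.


Formula: Recovery = recovered / input * 100
Substituting: Recovery = 2.4250 / 4.6280 * 100
Result: 52.3984 %


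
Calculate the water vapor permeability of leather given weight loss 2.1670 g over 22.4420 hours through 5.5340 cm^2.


Formula: WVP = loss / (area * time)
Substituting: WVP = 2.1670 / (5.5340 * 22.4420)
Result: 0.0174485 g/(cm^2*hr)


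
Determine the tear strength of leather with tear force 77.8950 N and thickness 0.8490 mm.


Formula: Tear strength = force / thickness
Substituting: Tear strength = 77.8950 / 0.8490
Result: 91.7491 N/mm


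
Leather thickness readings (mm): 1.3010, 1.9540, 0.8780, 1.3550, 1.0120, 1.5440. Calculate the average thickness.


Formula: Average = sum / n
Substituting: Average = 8.0440 / 6
Result: 1.3407 mm


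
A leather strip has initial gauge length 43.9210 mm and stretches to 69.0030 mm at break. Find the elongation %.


Formula: Elongation = (Lf - L0) / L0 * 100
Substituting: Elongation = (69.0030 - 43.9210) / 43.9210 * 100
Result: 57.1071 %


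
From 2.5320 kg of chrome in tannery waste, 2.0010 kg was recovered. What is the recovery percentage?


Formula: Recovery = recovered / input * 100
Substituting: Recovery = 2.0010 / 2.5320 * 100
Result: 79.0284 %


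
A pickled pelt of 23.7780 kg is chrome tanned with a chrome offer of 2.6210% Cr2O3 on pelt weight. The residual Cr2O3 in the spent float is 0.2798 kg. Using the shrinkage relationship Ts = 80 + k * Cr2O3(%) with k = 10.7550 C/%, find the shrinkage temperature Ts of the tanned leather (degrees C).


Offered = pelt * offer_pct / 100 = 23.7780 * 2.6210 / 100 = 0.6232 kg
Uptake = offered - residual = 0.6232 - 0.2798 = 0.3434 kg
Cr2O3% on pelt = uptake / pelt * 100 = 0.3434 / 23.7780 * 100 = 1.4443 %
Ts = 80 + k * Cr2O3% = 80 + 10.7550 * 1.4443 = 95.5333 C


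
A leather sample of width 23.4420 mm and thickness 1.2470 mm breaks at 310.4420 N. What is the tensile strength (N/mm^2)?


Formula: TS = force / (width * thickness)
Substituting: TS = 310.4420 / (23.4420 * 1.2470)
Result: 10.6199 N/mm^2


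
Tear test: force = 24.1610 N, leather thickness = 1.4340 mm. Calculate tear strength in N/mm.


Formula: Tear strength = force / thickness
Substituting: Tear strength = 24.1610 / 1.4340
Result: 16.8487 N/mm


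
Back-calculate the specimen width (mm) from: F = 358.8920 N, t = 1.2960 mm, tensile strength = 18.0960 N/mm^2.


Formula: w = F / (TS * t)
Substituting: w = 358.8920 / (18.0960 * 1.2960)
Result: 15.3030 mm
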